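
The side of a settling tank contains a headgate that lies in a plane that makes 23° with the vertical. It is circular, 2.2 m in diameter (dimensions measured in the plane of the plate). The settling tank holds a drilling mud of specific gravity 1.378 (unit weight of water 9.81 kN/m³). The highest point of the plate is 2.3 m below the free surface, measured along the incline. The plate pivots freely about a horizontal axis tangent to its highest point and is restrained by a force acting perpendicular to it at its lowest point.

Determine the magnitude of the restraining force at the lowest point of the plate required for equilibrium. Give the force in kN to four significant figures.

P ≈ 86.92 kN

γ = 1.378 × 9.81 = 13.51818 kN/m³.
The plate makes 23° with the vertical, i.e. θ = 90° − 23° = 67° to the horizontal. Measuring y along the incline from the free-surface line, vertical depth h = y·sinθ with sinθ = 0.920505.
The centroid is at the centre, 1.1 m below the top of the plate, so y_c = 2.3 + 1.1 = 3.4 m and h_c = 3.4 × 0.920505 = 3.12972 m.
A = π(1.1)² = 3.80133 m².
Resultant F = γ·h_c·A = 13.51818 × 3.12972 × 3.80133 = 160.827 kN.
I_c = πr⁴/4 = π × 1.1⁴/4 = 1.1499 m⁴.
Centre of pressure: y_p = y_c + I_c/(y_c·A) = 3.4 + 1.1499/(3.4 × 3.80133) = 3.4 + 0.0889704 = 3.48897 m along the plane.
The resultant acts 1.1 + 0.0889704 = 1.18897 m (along the plate) below the hinge at the top edge, so the moment about the hinge is M = F × 1.18897 = 160.827 × 1.18897 = 191.218 kN·m.
A normal force at the bottom, 2.2 m from the hinge, must supply this moment: P = 191.218/2.2 = 86.9173 kN.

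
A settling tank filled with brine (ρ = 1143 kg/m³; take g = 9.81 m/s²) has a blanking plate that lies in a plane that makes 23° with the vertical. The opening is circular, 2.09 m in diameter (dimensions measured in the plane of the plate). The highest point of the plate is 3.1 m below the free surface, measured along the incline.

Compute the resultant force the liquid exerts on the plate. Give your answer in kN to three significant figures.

γ = ρg = 1143 × 9.81 / 1000 = 11.21283 kN/m³.
The plate makes 23° with the vertical, i.e. θ = 90° − 23° = 67° to the horizontal. Measuring y along the incline from the free-surface line, vertical depth h = y·sinθ with sinθ = 0.920505.
The centroid is at the centre, 1.045 m below the top of the plate, so y_c = 3.1 + 1.045 = 4.145 m and h_c = 4.145 × 0.920505 = 3.81549 m.
A = π(1.045)² = 3.4307 m².
Resultant F = γ·h_c·A = 11.21283 × 3.81549 × 3.4307 = 146.774 kN.

F ≈ 147 kN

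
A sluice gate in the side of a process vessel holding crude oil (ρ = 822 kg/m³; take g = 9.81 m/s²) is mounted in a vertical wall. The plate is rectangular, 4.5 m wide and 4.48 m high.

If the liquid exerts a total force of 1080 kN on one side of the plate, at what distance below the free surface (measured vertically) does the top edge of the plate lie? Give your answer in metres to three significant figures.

γ = ρg = 822 × 9.81 / 1000 = 8.06382 kN/m³.
A = 4.5 × 4.48 = 20.16 m².
From F = γ·h_c·A, the centroid depth is h_c = 1080/(8.06382 × 20.16) = 6.64343 m.
The centroid lies 4.48/2 = 2.24 m below the top edge, so the top edge sits at h_top = 6.64343 − 2.24 = 4.40343 m below the surface.

d_top ≈ 4.40 m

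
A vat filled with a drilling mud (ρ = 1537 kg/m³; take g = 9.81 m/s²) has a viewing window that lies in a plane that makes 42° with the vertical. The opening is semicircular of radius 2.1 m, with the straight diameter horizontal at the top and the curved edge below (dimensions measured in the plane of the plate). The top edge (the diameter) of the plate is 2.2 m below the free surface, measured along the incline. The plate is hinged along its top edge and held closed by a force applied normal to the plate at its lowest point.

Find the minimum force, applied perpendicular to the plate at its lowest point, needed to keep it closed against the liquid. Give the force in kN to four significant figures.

P ≈ 113.2 kN

γ = ρg = 1537 × 9.81 / 1000 = 15.07797 kN/m³.
The plate makes 42° with the vertical, i.e. θ = 90° − 42° = 48° to the horizontal. Measuring y along the incline from the free-surface line, vertical depth h = y·sinθ with sinθ = 0.743145.
The centroid of a semicircle lies 4r/(3π) = 0.891268 m from the diameter, here below the top edge, so y_c = 2.2 + 0.891268 = 3.09127 m and h_c = 3.09127 × 0.743145 = 2.29726 m.
A = πr²/2 = π × 2.1²/2 = 6.92721 m².
Resultant F = γ·h_c·A = 15.07797 × 2.29726 × 6.92721 = 239.945 kN.
I_c = (π/8 − 8/(9π))·r⁴ = 0.109757 × 2.1⁴ = 2.13457 m⁴.
Centre of pressure: y_p = y_c + I_c/(y_c·A) = 3.09127 + 2.13457/(3.09127 × 6.92721) = 3.09127 + 0.0996816 = 3.19095 m along the plane.
The resultant acts 0.891268 + 0.0996816 = 0.99095 m (along the plate) below the hinge at the top edge, so the moment about the hinge is M = F × 0.99095 = 239.945 × 0.99095 = 237.773 kN·m.
A normal force at the bottom, 2.1 m from the hinge, must supply this moment: P = 237.773/2.1 = 113.225 kN.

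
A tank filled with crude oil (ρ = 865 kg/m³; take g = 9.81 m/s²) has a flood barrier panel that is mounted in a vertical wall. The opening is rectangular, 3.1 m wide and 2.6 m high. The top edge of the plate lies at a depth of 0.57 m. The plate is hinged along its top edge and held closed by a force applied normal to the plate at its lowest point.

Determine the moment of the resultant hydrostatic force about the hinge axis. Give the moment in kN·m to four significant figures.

M ≈ 204.8 kN·m

γ = ρg = 865 × 9.81 / 1000 = 8.48565 kN/m³.
The centroid lies 2.6/2 = 1.3 m below the top edge, so the centroid depth is h_c = 0.57 + 1.3 = 1.87 m.
A = 3.1 × 2.6 = 8.06 m².
Resultant F = γ·h_c·A = 8.48565 × 1.87 × 8.06 = 127.897 kN.
I_c = b·h³/12 = 3.1 × 2.6³/12 = 4.54047 m⁴.
Centre of pressure: y_p = y_c + I_c/(y_c·A) = 1.87 + 4.54047/(1.87 × 8.06) = 1.87 + 0.301248 = 2.17125 m along the plane.
The resultant acts 1.3 + 0.301248 = 1.60125 m (along the plate) below the hinge at the top edge, so the moment about the hinge is M = F × 1.60125 = 127.897 × 1.60125 = 204.795 kN·m.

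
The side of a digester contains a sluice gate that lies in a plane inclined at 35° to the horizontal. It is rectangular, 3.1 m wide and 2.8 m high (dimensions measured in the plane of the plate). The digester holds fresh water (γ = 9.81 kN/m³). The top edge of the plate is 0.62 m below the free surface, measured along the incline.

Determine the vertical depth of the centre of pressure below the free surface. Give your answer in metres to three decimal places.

h_p = 1.344 m

γ = 9.81 kN/m³.
Let θ = 35° be the plate's angle to the horizontal; measure y along the incline from where the plane meets the free surface. Vertical depth h = y·sinθ with sinθ = 0.573576.
The centroid lies 2.8/2 = 1.4 m below the top edge, so y_c = 0.62 + 1.4 = 2.02 m and h_c = 2.02 × 0.573576 = 1.15862 m.
A = 3.1 × 2.8 = 8.68 m².
Resultant F = γ·h_c·A = 9.81 × 1.15862 × 8.68 = 98.6574 kN.
I_c = b·h³/12 = 3.1 × 2.8³/12 = 5.67093 m⁴.
Centre of pressure: y_p = y_c + I_c/(y_c·A) = 2.02 + 5.67093/(2.02 × 8.68) = 2.02 + 0.323432 = 2.34343 m along the plane.
Vertically, h_p = y_p·sinθ = 2.34343 × 0.573576 = 1.34414 m.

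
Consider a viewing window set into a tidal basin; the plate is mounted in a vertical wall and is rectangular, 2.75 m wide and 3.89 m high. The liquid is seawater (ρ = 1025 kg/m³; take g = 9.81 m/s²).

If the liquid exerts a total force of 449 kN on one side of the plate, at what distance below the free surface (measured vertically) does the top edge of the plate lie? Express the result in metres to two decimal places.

γ = ρg = 1025 × 9.81 / 1000 = 10.05525 kN/m³.
A = 2.75 × 3.89 = 10.6975 m².
From F = γ·h_c·A, the centroid depth is h_c = 449/(10.05525 × 10.6975) = 4.17418 m.
The centroid lies 3.89/2 = 1.945 m below the top edge, so the top edge sits at h_top = 4.17418 − 1.945 = 2.22918 m below the surface.

d_top ≈ 2.23 m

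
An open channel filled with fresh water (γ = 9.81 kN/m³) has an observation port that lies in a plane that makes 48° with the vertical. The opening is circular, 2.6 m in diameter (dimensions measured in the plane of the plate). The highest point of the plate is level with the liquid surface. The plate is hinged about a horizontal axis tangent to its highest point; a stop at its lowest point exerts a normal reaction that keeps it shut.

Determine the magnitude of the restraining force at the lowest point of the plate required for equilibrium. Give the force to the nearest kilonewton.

γ = 9.81 kN/m³.
The plate makes 48° with the vertical, i.e. θ = 90° − 48° = 42° to the horizontal. Measuring y along the incline from the free-surface line, vertical depth h = y·sinθ with sinθ = 0.669131.
The centroid is at the centre, 1.3 m below the top of the plate, so y_c = 1.3 m and h_c = 1.3 × 0.669131 = 0.86987 m.
A = π(1.3)² = 5.30929 m².
Resultant F = γ·h_c·A = 9.81 × 0.86987 × 5.30929 = 45.3064 kN.
I_c = πr⁴/4 = π × 1.3⁴/4 = 2.24318 m⁴.
Centre of pressure: y_p = y_c + I_c/(y_c·A) = 1.3 + 2.24318/(1.3 × 5.30929) = 1.3 + 0.325001 = 1.625 m along the plane.
The resultant acts 1.3 + 0.325001 = 1.625 m (along the plate) below the hinge at the top edge, so the moment about the hinge is M = F × 1.625 = 45.3064 × 1.625 = 73.6229 kN·m.
A normal force at the bottom, 2.6 m from the hinge, must supply this moment: P = 73.6229/2.6 = 28.3165 kN.

P ≈ 28 kN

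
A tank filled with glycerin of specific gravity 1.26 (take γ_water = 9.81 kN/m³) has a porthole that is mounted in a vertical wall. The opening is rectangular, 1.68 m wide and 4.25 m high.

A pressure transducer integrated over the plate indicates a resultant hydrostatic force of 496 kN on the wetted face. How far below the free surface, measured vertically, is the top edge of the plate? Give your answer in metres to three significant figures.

γ = 1.26 × 9.81 = 12.3606 kN/m³.
A = 1.68 × 4.25 = 7.14 m².
From F = γ·h_c·A, the centroid depth is h_c = 496/(12.3606 × 7.14) = 5.6201 m.
The centroid lies 4.25/2 = 2.125 m below the top edge, so the top edge sits at h_top = 5.6201 − 2.125 = 3.4951 m below the surface.

d_top ≈ 3.50 m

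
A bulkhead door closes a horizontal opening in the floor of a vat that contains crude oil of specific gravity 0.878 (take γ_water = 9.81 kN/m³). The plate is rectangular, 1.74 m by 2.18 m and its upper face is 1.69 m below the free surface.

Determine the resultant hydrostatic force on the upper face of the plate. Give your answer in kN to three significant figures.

F ≈ 55.2 kN

γ = 0.878 × 9.81 = 8.61318 kN/m³.
The plate is horizontal, so pressure is uniform at p = γ·h = 8.61318 × 1.69 = 14.5563 kN/m².
A = 1.74 × 2.18 = 3.7932 m².
F = p·A = 14.5563 × 3.7932 = 55.215 kN.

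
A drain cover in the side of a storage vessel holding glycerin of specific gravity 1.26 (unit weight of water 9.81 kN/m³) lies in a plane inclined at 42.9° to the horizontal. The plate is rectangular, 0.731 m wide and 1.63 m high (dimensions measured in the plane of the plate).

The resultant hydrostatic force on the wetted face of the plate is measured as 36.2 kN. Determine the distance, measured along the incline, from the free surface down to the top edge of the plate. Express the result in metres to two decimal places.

y_top ≈ 2.80 m

γ = 1.26 × 9.81 = 12.3606 kN/m³.
A = 0.731 × 1.63 = 1.19153 m².
From F = γ·h_c·A, the centroid depth is h_c = 36.2/(12.3606 × 1.19153) = 2.4579 m.
Let θ = 42.9° be the plate's angle to the horizontal; measure y along the incline from where the plane meets the free surface. Vertical depth h = y·sinθ with sinθ = 0.680721.
Along the incline, y_c = h_c/sinθ = 2.4579/0.680721 = 3.61073 m.
The centroid lies 1.63/2 = 0.815 m below the top edge, so the top edge sits at y_top = 3.61073 − 0.815 = 2.79573 m along the incline.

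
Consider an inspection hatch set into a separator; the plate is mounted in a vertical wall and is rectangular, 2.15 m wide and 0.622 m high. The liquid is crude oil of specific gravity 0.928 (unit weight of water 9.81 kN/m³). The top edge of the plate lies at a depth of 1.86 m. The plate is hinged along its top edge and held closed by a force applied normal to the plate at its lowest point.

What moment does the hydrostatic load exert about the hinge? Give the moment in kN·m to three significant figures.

γ = 0.928 × 9.81 = 9.10368 kN/m³.
The centroid lies 0.622/2 = 0.311 m below the top edge, so the centroid depth is h_c = 1.86 + 0.311 = 2.171 m.
A = 2.15 × 0.622 = 1.3373 m².
Resultant F = γ·h_c·A = 9.10368 × 2.171 × 1.3373 = 26.4305 kN.
I_c = b·h³/12 = 2.15 × 0.622³/12 = 0.043115 m⁴.
Centre of pressure: y_p = y_c + I_c/(y_c·A) = 2.171 + 0.043115/(2.171 × 1.3373) = 2.171 + 0.0148505 = 2.18585 m along the plane.
The resultant acts 0.311 + 0.0148505 = 0.32585 m (along the plate) below the hinge at the top edge, so the moment about the hinge is M = F × 0.32585 = 26.4305 × 0.32585 = 8.61238 kN·m.

M ≈ 8.61 kN·m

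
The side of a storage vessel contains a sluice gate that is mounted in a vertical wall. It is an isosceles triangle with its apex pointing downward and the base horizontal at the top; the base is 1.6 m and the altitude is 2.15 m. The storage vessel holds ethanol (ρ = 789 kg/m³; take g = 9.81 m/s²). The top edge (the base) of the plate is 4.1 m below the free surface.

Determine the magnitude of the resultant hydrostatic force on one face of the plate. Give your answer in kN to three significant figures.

F ≈ 64.1 kN

γ = ρg = 789 × 9.81 / 1000 = 7.74009 kN/m³.
With the apex down, the centroid sits h/3 = 2.15/3 = 0.716667 m below the base (the top edge), so the centroid depth is h_c = 4.1 + 0.716667 = 4.81667 m.
A = ½ × 1.6 × 2.15 = 1.72 m².
Resultant F = γ·h_c·A = 7.74009 × 4.81667 × 1.72 = 64.1241 kN.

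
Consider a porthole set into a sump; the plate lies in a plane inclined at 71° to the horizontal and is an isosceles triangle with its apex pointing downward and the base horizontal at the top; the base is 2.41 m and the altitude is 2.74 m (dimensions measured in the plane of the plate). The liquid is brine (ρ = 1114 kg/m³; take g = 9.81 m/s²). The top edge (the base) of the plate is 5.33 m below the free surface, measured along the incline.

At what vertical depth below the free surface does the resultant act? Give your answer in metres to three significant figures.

h_p = 5.97 m

γ = ρg = 1114 × 9.81 / 1000 = 10.92834 kN/m³.
Let θ = 71° be the plate's angle to the horizontal; measure y along the incline from where the plane meets the free surface. Vertical depth h = y·sinθ with sinθ = 0.945519.
With the apex down, the centroid sits h/3 = 2.74/3 = 0.913333 m below the base (the top edge), so y_c = 5.33 + 0.913333 = 6.24333 m and h_c = 6.24333 × 0.945519 = 5.90319 m.
A = ½ × 2.41 × 2.74 = 3.3017 m².
Resultant F = γ·h_c·A = 10.92834 × 5.90319 × 3.3017 = 212.999 kN.
I_c = b·h³/36 = 2.41 × 2.74³/36 = 1.3771 m⁴.
Centre of pressure: y_p = y_c + I_c/(y_c·A) = 6.24333 + 1.3771/(6.24333 × 3.3017) = 6.24333 + 0.0668054 = 6.31014 m along the plane.
Vertically, h_p = y_p·sinθ = 6.31014 × 0.945519 = 5.96636 m.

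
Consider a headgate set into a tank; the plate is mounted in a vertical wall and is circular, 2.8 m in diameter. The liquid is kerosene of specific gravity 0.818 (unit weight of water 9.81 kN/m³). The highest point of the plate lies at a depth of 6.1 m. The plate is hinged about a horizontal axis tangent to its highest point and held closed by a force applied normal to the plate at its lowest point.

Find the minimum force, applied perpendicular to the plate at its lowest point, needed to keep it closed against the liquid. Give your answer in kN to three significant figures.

γ = 0.818 × 9.81 = 8.02458 kN/m³.
The centroid is at the centre, 1.4 m below the top of the plate, so the centroid depth is h_c = 6.1 + 1.4 = 7.5 m.
A = π(1.4)² = 6.15752 m².
Resultant F = γ·h_c·A = 8.02458 × 7.5 × 6.15752 = 370.586 kN.
I_c = πr⁴/4 = π × 1.4⁴/4 = 3.01719 m⁴.
Centre of pressure: y_p = y_c + I_c/(y_c·A) = 7.5 + 3.01719/(7.5 × 6.15752) = 7.5 + 0.0653334 = 7.56533 m along the plane.
The resultant acts 1.4 + 0.0653334 = 1.46533 m (along the plate) below the hinge at the top edge, so the moment about the hinge is M = F × 1.46533 = 370.586 × 1.46533 = 543.031 kN·m.
A normal force at the bottom, 2.8 m from the hinge, must supply this moment: P = 543.031/2.8 = 193.94 kN.

P ≈ 194 kN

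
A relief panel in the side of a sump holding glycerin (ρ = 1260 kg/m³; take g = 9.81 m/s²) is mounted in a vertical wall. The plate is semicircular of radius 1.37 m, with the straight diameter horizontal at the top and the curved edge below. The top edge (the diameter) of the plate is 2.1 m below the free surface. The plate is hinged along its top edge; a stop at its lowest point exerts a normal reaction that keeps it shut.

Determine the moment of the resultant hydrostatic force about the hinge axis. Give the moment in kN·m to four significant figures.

M ≈ 61.60 kN·m

γ = ρg = 1260 × 9.81 / 1000 = 12.3606 kN/m³.
The centroid of a semicircle lies 4r/(3π) = 0.581446 m from the diameter, here below the top edge, so the centroid depth is h_c = 2.1 + 0.581446 = 2.68145 m.
A = πr²/2 = π × 1.37²/2 = 2.94823 m².
Resultant F = γ·h_c·A = 12.3606 × 2.68145 × 2.94823 = 97.7171 kN.
I_c = (π/8 − 8/(9π))·r⁴ = 0.109757 × 1.37⁴ = 0.386647 m⁴.
Centre of pressure: y_p = y_c + I_c/(y_c·A) = 2.68145 + 0.386647/(2.68145 × 2.94823) = 2.68145 + 0.0489084 = 2.73036 m along the plane.
The resultant acts 0.581446 + 0.0489084 = 0.630354 m (along the plate) below the hinge at the top edge, so the moment about the hinge is M = F × 0.630354 = 97.7171 × 0.630354 = 61.5964 kN·m.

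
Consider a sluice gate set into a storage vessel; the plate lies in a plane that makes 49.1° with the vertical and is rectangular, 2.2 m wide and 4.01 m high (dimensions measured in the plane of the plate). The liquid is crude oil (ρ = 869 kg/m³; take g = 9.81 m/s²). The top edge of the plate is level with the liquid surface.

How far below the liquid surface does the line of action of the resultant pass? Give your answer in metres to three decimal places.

h_p = 1.750 m

γ = ρg = 869 × 9.81 / 1000 = 8.52489 kN/m³.
The plate makes 49.1° with the vertical, i.e. θ = 90° − 49.1° = 40.9° to the horizontal. Measuring y along the incline from the free-surface line, vertical depth h = y·sinθ with sinθ = 0.654741.
The centroid lies 4.01/2 = 2.005 m below the top edge, so y_c = 2.005 m and h_c = 2.005 × 0.654741 = 1.31276 m.
A = 2.2 × 4.01 = 8.822 m².
Resultant F = γ·h_c·A = 8.52489 × 1.31276 × 8.822 = 98.7282 kN.
I_c = b·h³/12 = 2.2 × 4.01³/12 = 11.8216 m⁴.
Centre of pressure: y_p = y_c + I_c/(y_c·A) = 2.005 + 11.8216/(2.005 × 8.822) = 2.005 + 0.668336 = 2.67334 m along the plane.
Vertically, h_p = y_p·sinθ = 2.67334 × 0.654741 = 1.75035 m.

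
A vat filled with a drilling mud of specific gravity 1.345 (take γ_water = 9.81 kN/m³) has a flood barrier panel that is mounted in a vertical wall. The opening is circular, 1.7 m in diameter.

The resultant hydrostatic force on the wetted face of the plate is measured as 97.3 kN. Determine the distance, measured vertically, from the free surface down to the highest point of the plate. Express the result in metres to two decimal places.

d_top ≈ 2.40 m

γ = 1.345 × 9.81 = 13.19445 kN/m³.
A = π(0.85)² = 2.2698 m².
From F = γ·h_c·A, the centroid depth is h_c = 97.3/(13.19445 × 2.2698) = 3.24888 m.
The centroid is at the centre, 0.85 m below the top of the plate, so the highest point sits at h_top = 3.24888 − 0.85 = 2.39888 m below the surface.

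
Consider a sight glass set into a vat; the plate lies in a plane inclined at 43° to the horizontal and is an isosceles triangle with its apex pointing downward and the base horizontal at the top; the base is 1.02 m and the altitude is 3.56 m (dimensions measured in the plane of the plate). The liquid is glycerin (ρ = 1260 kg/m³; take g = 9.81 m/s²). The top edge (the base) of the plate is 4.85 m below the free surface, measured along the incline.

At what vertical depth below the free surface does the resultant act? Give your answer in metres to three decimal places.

h_p = 4.197 m

γ = ρg = 1260 × 9.81 / 1000 = 12.3606 kN/m³.
Let θ = 43° be the plate's angle to the horizontal; measure y along the incline from where the plane meets the free surface. Vertical depth h = y·sinθ with sinθ = 0.681998.
With the apex down, the centroid sits h/3 = 3.56/3 = 1.18667 m below the base (the top edge), so y_c = 4.85 + 1.18667 = 6.03667 m and h_c = 6.03667 × 0.681998 = 4.117 m.
A = ½ × 1.02 × 3.56 = 1.8156 m².
Resultant F = γ·h_c·A = 12.3606 × 4.117 × 1.8156 = 92.3933 kN.
I_c = b·h³/36 = 1.02 × 3.56³/36 = 1.27834 m⁴.
Centre of pressure: y_p = y_c + I_c/(y_c·A) = 6.03667 + 1.27834/(6.03667 × 1.8156) = 6.03667 + 0.116635 = 6.1533 m along the plane.
Vertically, h_p = y_p·sinθ = 6.1533 × 0.681998 = 4.19654 m.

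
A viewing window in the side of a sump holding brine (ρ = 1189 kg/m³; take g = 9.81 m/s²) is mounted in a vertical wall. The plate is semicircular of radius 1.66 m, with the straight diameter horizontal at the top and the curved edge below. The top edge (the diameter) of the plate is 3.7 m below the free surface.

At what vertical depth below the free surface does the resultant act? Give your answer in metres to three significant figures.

γ = ρg = 1189 × 9.81 / 1000 = 11.66409 kN/m³.
The centroid of a semicircle lies 4r/(3π) = 0.704526 m from the diameter, here below the top edge, so the centroid depth is h_c = 3.7 + 0.704526 = 4.40453 m.
A = πr²/2 = π × 1.66²/2 = 4.32849 m².
Resultant F = γ·h_c·A = 11.66409 × 4.40453 × 4.32849 = 222.375 kN.
I_c = (π/8 − 8/(9π))·r⁴ = 0.109757 × 1.66⁴ = 0.833421 m⁴.
Centre of pressure: y_p = y_c + I_c/(y_c·A) = 4.40453 + 0.833421/(4.40453 × 4.32849) = 4.40453 + 0.0437148 = 4.44824 m along the plane.

h_p = 4.45 m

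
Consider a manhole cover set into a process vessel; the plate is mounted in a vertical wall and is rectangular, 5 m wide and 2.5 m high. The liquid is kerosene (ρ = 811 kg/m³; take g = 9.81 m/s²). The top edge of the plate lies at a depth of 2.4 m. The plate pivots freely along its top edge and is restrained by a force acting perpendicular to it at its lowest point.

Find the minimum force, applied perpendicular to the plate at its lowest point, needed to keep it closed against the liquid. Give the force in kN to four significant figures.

P ≈ 202.2 kN

γ = ρg = 811 × 9.81 / 1000 = 7.95591 kN/m³.
The centroid lies 2.5/2 = 1.25 m below the top edge, so the centroid depth is h_c = 2.4 + 1.25 = 3.65 m.
A = 5 × 2.5 = 12.5 m².
Resultant F = γ·h_c·A = 7.95591 × 3.65 × 12.5 = 362.988 kN.
I_c = b·h³/12 = 5 × 2.5³/12 = 6.51042 m⁴.
Centre of pressure: y_p = y_c + I_c/(y_c·A) = 3.65 + 6.51042/(3.65 × 12.5) = 3.65 + 0.142694 = 3.79269 m along the plane.
The resultant acts 1.25 + 0.142694 = 1.39269 m (along the plate) below the hinge at the top edge, so the moment about the hinge is M = F × 1.39269 = 362.988 × 1.39269 = 505.53 kN·m.
A normal force at the bottom, 2.5 m from the hinge, must supply this moment: P = 505.53/2.5 = 202.212 kN.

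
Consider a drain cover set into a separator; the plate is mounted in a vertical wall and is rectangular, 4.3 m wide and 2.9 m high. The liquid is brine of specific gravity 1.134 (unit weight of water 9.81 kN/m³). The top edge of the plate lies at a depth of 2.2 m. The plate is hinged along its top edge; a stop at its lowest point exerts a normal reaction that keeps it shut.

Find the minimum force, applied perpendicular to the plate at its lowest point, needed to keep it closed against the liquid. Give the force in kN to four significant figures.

P ≈ 286.7 kN

γ = 1.134 × 9.81 = 11.12454 kN/m³.
The centroid lies 2.9/2 = 1.45 m below the top edge, so the centroid depth is h_c = 2.2 + 1.45 = 3.65 m.
A = 4.3 × 2.9 = 12.47 m².
Resultant F = γ·h_c·A = 11.12454 × 3.65 × 12.47 = 506.339 kN.
I_c = b·h³/12 = 4.3 × 2.9³/12 = 8.73939 m⁴.
Centre of pressure: y_p = y_c + I_c/(y_c·A) = 3.65 + 8.73939/(3.65 × 12.47) = 3.65 + 0.192009 = 3.84201 m along the plane.
The resultant acts 1.45 + 0.192009 = 1.64201 m (along the plate) below the hinge at the top edge, so the moment about the hinge is M = F × 1.64201 = 506.339 × 1.64201 = 831.414 kN·m.
A normal force at the bottom, 2.9 m from the hinge, must supply this moment: P = 831.414/2.9 = 286.694 kN.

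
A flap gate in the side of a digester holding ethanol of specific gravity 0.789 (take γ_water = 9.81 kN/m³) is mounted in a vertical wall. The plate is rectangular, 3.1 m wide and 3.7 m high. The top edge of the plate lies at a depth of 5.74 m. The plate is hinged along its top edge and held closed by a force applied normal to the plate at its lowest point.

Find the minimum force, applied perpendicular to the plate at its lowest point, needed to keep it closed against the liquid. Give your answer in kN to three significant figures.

γ = 0.789 × 9.81 = 7.74009 kN/m³.
The centroid lies 3.7/2 = 1.85 m below the top edge, so the centroid depth is h_c = 5.74 + 1.85 = 7.59 m.
A = 3.1 × 3.7 = 11.47 m².
Resultant F = γ·h_c·A = 7.74009 × 7.59 × 11.47 = 673.831 kN.
I_c = b·h³/12 = 3.1 × 3.7³/12 = 13.0854 m⁴.
Centre of pressure: y_p = y_c + I_c/(y_c·A) = 7.59 + 13.0854/(7.59 × 11.47) = 7.59 + 0.150308 = 7.74031 m along the plane.
The resultant acts 1.85 + 0.150308 = 2.00031 m (along the plate) below the hinge at the top edge, so the moment about the hinge is M = F × 2.00031 = 673.831 × 2.00031 = 1347.87 kN·m.
A normal force at the bottom, 3.7 m from the hinge, must supply this moment: P = 1347.87/3.7 = 364.289 kN.

P ≈ 364 kN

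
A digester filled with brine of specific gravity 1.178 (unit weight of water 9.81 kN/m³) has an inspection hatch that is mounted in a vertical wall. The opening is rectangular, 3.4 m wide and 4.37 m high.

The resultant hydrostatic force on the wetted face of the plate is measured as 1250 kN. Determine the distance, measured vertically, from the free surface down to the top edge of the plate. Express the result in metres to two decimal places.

γ = 1.178 × 9.81 = 11.55618 kN/m³.
A = 3.4 × 4.37 = 14.858 m².
From F = γ·h_c·A, the centroid depth is h_c = 1250/(11.55618 × 14.858) = 7.28007 m.
The centroid lies 4.37/2 = 2.185 m below the top edge, so the top edge sits at h_top = 7.28007 − 2.185 = 5.09507 m below the surface.

d_top ≈ 5.10 m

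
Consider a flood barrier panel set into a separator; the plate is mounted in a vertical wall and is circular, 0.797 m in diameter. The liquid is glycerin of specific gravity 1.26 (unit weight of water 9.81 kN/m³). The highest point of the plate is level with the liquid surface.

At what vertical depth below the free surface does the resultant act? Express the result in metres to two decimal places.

γ = 1.26 × 9.81 = 12.3606 kN/m³.
The centroid is at the centre, 0.3985 m below the top of the plate, so the centroid depth is h_c = 0.3985 m.
A = π(0.3985)² = 0.498892 m².
Resultant F = γ·h_c·A = 12.3606 × 0.3985 × 0.498892 = 2.45739 kN.
I_c = πr⁴/4 = π × 0.3985⁴/4 = 0.0198063 m⁴.
Centre of pressure: y_p = y_c + I_c/(y_c·A) = 0.3985 + 0.0198063/(0.3985 × 0.498892) = 0.3985 + 0.099625 = 0.498125 m along the plane.

h_p = 0.50 m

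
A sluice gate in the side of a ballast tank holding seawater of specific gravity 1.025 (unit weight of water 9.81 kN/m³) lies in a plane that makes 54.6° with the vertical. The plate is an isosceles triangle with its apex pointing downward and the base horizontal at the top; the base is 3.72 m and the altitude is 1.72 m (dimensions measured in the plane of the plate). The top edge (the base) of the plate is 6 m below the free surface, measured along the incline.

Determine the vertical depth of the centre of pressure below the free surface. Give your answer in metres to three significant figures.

γ = 1.025 × 9.81 = 10.05525 kN/m³.
The plate makes 54.6° with the vertical, i.e. θ = 90° − 54.6° = 35.4° to the horizontal. Measuring y along the incline from the free-surface line, vertical depth h = y·sinθ with sinθ = 0.579281.
With the apex down, the centroid sits h/3 = 1.72/3 = 0.573333 m below the base (the top edge), so y_c = 6 + 0.573333 = 6.57333 m and h_c = 6.57333 × 0.579281 = 3.80781 m.
A = ½ × 3.72 × 1.72 = 3.1992 m².
Resultant F = γ·h_c·A = 10.05525 × 3.80781 × 3.1992 = 122.493 kN.
I_c = b·h³/36 = 3.72 × 1.72³/36 = 0.525806 m⁴.
Centre of pressure: y_p = y_c + I_c/(y_c·A) = 6.57333 + 0.525806/(6.57333 × 3.1992) = 6.57333 + 0.0250034 = 6.59833 m along the plane.
Vertically, h_p = y_p·sinθ = 6.59833 × 0.579281 = 3.82229 m.

h_p = 3.82 m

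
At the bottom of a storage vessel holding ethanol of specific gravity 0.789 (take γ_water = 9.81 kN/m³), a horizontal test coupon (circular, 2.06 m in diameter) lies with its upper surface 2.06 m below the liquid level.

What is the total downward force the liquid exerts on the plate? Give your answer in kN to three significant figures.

F ≈ 53.1 kN

γ = 0.789 × 9.81 = 7.74009 kN/m³.
The plate is horizontal, so pressure is uniform at p = γ·h = 7.74009 × 2.06 = 15.9446 kN/m².
A = π(1.03)² = 3.33292 m².
F = p·A = 15.9446 × 3.33292 = 53.1421 kN.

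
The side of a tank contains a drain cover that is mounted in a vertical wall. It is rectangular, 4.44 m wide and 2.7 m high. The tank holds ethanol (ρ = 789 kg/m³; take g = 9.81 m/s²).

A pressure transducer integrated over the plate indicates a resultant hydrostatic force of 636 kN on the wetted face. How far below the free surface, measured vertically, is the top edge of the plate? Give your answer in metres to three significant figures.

d_top ≈ 5.50 m

γ = ρg = 789 × 9.81 / 1000 = 7.74009 kN/m³.
A = 4.44 × 2.7 = 11.988 m².
From F = γ·h_c·A, the centroid depth is h_c = 636/(7.74009 × 11.988) = 6.85432 m.
The centroid lies 2.7/2 = 1.35 m below the top edge, so the top edge sits at h_top = 6.85432 − 1.35 = 5.50432 m below the surface.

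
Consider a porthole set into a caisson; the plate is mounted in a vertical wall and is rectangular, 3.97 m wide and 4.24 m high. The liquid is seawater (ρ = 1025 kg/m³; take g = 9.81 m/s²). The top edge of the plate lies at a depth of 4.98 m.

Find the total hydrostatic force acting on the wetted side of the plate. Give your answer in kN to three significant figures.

γ = ρg = 1025 × 9.81 / 1000 = 10.05525 kN/m³.
The centroid lies 4.24/2 = 2.12 m below the top edge, so the centroid depth is h_c = 4.98 + 2.12 = 7.1 m.
A = 3.97 × 4.24 = 16.8328 m².
Resultant F = γ·h_c·A = 10.05525 × 7.1 × 16.8328 = 1201.73 kN.

F ≈ 1200 kN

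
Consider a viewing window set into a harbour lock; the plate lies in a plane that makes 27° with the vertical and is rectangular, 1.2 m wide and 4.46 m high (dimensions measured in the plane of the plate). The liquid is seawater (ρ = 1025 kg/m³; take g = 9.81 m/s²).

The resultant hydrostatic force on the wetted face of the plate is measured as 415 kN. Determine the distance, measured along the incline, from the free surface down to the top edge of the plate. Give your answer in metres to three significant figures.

γ = ρg = 1025 × 9.81 / 1000 = 10.05525 kN/m³.
A = 1.2 × 4.46 = 5.352 m².
From F = γ·h_c·A, the centroid depth is h_c = 415/(10.05525 × 5.352) = 7.7115 m.
The plate makes 27° with the vertical, i.e. θ = 90° − 27° = 63° to the horizontal. Measuring y along the incline from the free-surface line, vertical depth h = y·sinθ with sinθ = 0.891007.
Along the incline, y_c = h_c/sinθ = 7.7115/0.891007 = 8.65481 m.
The centroid lies 4.46/2 = 2.23 m below the top edge, so the top edge sits at y_top = 8.65481 − 2.23 = 6.42481 m along the incline.

y_top ≈ 6.42 m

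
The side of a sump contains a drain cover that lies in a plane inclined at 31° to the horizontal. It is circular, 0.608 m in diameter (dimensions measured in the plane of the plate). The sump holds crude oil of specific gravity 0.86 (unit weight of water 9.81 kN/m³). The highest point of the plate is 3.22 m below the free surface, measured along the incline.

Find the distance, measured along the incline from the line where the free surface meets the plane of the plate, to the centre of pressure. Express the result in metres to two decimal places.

y_p = 3.53 m

γ = 0.86 × 9.81 = 8.4366 kN/m³.
Let θ = 31° be the plate's angle to the horizontal; measure y along the incline from where the plane meets the free surface. Vertical depth h = y·sinθ with sinθ = 0.515038.
The centroid is at the centre, 0.304 m below the top of the plate, so y_c = 3.22 + 0.304 = 3.524 m and h_c = 3.524 × 0.515038 = 1.81499 m.
A = π(0.304)² = 0.290333 m².
Resultant F = γ·h_c·A = 8.4366 × 1.81499 × 0.290333 = 4.44568 kN.
I_c = πr⁴/4 = π × 0.304⁴/4 = 0.00670786 m⁴.
Centre of pressure: y_p = y_c + I_c/(y_c·A) = 3.524 + 0.00670786/(3.524 × 0.290333) = 3.524 + 0.00655619 = 3.53056 m along the plane.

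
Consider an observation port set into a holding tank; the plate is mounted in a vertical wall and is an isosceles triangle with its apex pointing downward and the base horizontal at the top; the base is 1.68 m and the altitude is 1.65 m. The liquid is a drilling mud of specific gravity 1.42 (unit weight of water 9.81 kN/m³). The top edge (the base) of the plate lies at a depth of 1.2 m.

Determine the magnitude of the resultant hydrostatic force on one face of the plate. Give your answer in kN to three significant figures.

γ = 1.42 × 9.81 = 13.9302 kN/m³.
With the apex down, the centroid sits h/3 = 1.65/3 = 0.55 m below the base (the top edge), so the centroid depth is h_c = 1.2 + 0.55 = 1.75 m.
A = ½ × 1.68 × 1.65 = 1.386 m².
Resultant F = γ·h_c·A = 13.9302 × 1.75 × 1.386 = 33.7877 kN.

F ≈ 33.8 kN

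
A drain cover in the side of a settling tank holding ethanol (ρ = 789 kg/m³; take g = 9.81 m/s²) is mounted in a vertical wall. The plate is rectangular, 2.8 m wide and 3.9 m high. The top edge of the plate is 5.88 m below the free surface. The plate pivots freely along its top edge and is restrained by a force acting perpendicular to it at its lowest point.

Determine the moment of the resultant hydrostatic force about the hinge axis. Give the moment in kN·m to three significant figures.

M ≈ 1400 kN·m

γ = ρg = 789 × 9.81 / 1000 = 7.74009 kN/m³.
The centroid lies 3.9/2 = 1.95 m below the top edge, so the centroid depth is h_c = 5.88 + 1.95 = 7.83 m.
A = 2.8 × 3.9 = 10.92 m².
Resultant F = γ·h_c·A = 7.74009 × 7.83 × 10.92 = 661.806 kN.
I_c = b·h³/12 = 2.8 × 3.9³/12 = 13.8411 m⁴.
Centre of pressure: y_p = y_c + I_c/(y_c·A) = 7.83 + 13.8411/(7.83 × 10.92) = 7.83 + 0.161877 = 7.99188 m along the plane.
The resultant acts 1.95 + 0.161877 = 2.11188 m (along the plate) below the hinge at the top edge, so the moment about the hinge is M = F × 2.11188 = 661.806 × 2.11188 = 1397.65 kN·m.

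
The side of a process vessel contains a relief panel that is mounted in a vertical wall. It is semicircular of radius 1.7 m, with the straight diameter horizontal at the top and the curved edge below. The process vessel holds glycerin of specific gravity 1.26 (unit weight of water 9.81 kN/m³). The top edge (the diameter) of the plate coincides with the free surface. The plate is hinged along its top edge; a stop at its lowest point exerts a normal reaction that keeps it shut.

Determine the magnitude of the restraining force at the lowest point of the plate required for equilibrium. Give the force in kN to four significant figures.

γ = 1.26 × 9.81 = 12.3606 kN/m³.
The centroid of a semicircle lies 4r/(3π) = 0.721502 m from the diameter, here below the top edge, so the centroid depth is h_c = 0.721502 m.
A = πr²/2 = π × 1.7²/2 = 4.5396 m².
Resultant F = γ·h_c·A = 12.3606 × 0.721502 × 4.5396 = 40.485 kN.
I_c = (π/8 − 8/(9π))·r⁴ = 0.109757 × 1.7⁴ = 0.916701 m⁴.
Centre of pressure: y_p = y_c + I_c/(y_c·A) = 0.721502 + 0.916701/(0.721502 × 4.5396) = 0.721502 + 0.27988 = 1.00138 m along the plane.
The resultant acts 0.721502 + 0.27988 = 1.00138 m (along the plate) below the hinge at the top edge, so the moment about the hinge is M = F × 1.00138 = 40.485 × 1.00138 = 40.5409 kN·m.
A normal force at the bottom, 1.7 m from the hinge, must supply this moment: P = 40.5409/1.7 = 23.8476 kN.

P ≈ 23.85 kN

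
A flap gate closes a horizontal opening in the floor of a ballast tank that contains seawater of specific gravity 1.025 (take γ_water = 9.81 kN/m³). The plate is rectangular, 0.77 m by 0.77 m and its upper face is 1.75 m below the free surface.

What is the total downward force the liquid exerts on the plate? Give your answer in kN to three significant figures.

F ≈ 10.4 kN

γ = 1.025 × 9.81 = 10.05525 kN/m³.
The plate is horizontal, so pressure is uniform at p = γ·h = 10.05525 × 1.75 = 17.5967 kN/m².
A = 0.77 × 0.77 = 0.5929 m².
F = p·A = 17.5967 × 0.5929 = 10.4331 kN.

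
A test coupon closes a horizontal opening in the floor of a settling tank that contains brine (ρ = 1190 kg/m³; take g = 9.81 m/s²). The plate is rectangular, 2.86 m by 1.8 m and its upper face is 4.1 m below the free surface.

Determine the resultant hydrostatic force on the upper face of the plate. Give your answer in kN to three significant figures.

γ = ρg = 1190 × 9.81 / 1000 = 11.6739 kN/m³.
The plate is horizontal, so pressure is uniform at p = γ·h = 11.6739 × 4.1 = 47.863 kN/m².
A = 2.86 × 1.8 = 5.148 m².
F = p·A = 47.863 × 5.148 = 246.399 kN.

F ≈ 246 kN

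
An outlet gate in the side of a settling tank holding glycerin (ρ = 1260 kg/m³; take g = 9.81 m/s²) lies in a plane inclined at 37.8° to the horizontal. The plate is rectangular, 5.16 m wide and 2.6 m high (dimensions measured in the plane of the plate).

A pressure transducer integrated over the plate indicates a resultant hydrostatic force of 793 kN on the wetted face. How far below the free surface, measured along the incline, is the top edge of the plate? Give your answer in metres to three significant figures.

y_top ≈ 6.50 m

γ = ρg = 1260 × 9.81 / 1000 = 12.3606 kN/m³.
A = 5.16 × 2.6 = 13.416 m².
From F = γ·h_c·A, the centroid depth is h_c = 793/(12.3606 × 13.416) = 4.78201 m.
Let θ = 37.8° be the plate's angle to the horizontal; measure y along the incline from where the plane meets the free surface. Vertical depth h = y·sinθ with sinθ = 0.612907.
Along the incline, y_c = h_c/sinθ = 4.78201/0.612907 = 7.80218 m.
The centroid lies 2.6/2 = 1.3 m below the top edge, so the top edge sits at y_top = 7.80218 − 1.3 = 6.50218 m along the incline.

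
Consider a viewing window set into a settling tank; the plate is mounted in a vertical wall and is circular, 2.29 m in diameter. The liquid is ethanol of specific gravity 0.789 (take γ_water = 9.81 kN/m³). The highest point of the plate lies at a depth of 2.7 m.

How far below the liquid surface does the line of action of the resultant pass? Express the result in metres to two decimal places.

h_p = 3.93 m

γ = 0.789 × 9.81 = 7.74009 kN/m³.
The centroid is at the centre, 1.145 m below the top of the plate, so the centroid depth is h_c = 2.7 + 1.145 = 3.845 m.
A = π(1.145)² = 4.11871 m².
Resultant F = γ·h_c·A = 7.74009 × 3.845 × 4.11871 = 122.575 kN.
I_c = πr⁴/4 = π × 1.145⁴/4 = 1.34993 m⁴.
Centre of pressure: y_p = y_c + I_c/(y_c·A) = 3.845 + 1.34993/(3.845 × 4.11871) = 3.845 + 0.085242 = 3.93024 m along the plane.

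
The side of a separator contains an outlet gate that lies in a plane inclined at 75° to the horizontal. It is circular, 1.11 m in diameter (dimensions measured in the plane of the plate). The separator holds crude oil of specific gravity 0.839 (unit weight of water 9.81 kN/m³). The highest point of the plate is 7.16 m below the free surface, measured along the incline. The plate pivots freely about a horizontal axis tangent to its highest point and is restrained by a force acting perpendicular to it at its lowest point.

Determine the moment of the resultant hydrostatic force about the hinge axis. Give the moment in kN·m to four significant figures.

γ = 0.839 × 9.81 = 8.23059 kN/m³.
Let θ = 75° be the plate's angle to the horizontal; measure y along the incline from where the plane meets the free surface. Vertical depth h = y·sinθ with sinθ = 0.965926.
The centroid is at the centre, 0.555 m below the top of the plate, so y_c = 7.16 + 0.555 = 7.715 m and h_c = 7.715 × 0.965926 = 7.45212 m.
A = π(0.555)² = 0.967689 m².
Resultant F = γ·h_c·A = 8.23059 × 7.45212 × 0.967689 = 59.3535 kN.
I_c = πr⁴/4 = π × 0.555⁴/4 = 0.0745181 m⁴.
Centre of pressure: y_p = y_c + I_c/(y_c·A) = 7.715 + 0.0745181/(7.715 × 0.967689) = 7.715 + 0.00998137 = 7.72498 m along the plane.
The resultant acts 0.555 + 0.00998137 = 0.564981 m (along the plate) below the hinge at the top edge, so the moment about the hinge is M = F × 0.564981 = 59.3535 × 0.564981 = 33.5336 kN·m.

M ≈ 33.53 kN·m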